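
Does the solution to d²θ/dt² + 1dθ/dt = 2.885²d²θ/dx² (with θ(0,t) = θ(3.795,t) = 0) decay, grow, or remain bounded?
θ → 0. Damping (γ=1) dissipates energy; oscillations decay exponentially.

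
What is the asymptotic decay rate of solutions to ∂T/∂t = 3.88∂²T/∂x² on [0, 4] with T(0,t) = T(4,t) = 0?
Eigenvalues: λₙ = 3.88n²π²/4².
First three modes:
  n=1: λ₁ = 3.88π²/4² ≈ 2.393
  n=2: λ₂ = 15.52π²/4² ≈ 9.574 (4× faster decay)
  n=3: λ₃ = 34.92π²/4² ≈ 21.54 (9× faster decay)
As t → ∞, higher modes decay exponentially faster. The n=1 mode dominates: T ~ c₁ sin(πx/4) e^{-λ₁t}.
Decay rate: λ₁ = 3.88π²/4² ≈ 2.393.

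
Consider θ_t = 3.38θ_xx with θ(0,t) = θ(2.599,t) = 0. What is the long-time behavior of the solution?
As t → ∞, θ → 0. Heat diffuses out through both boundaries.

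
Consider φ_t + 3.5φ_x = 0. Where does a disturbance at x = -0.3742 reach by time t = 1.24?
At x = 3.9658. The characteristic carries data from (-0.3742, 0) to (3.9658, 1.24).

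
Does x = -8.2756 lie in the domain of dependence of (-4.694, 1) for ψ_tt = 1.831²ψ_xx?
No. The domain of dependence is [-6.525, -2.863], and -8.2756 is outside this interval.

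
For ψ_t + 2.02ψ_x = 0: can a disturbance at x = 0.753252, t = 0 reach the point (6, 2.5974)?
Yes. The characteristic through (6, 2.5974) passes through x = 0.753252.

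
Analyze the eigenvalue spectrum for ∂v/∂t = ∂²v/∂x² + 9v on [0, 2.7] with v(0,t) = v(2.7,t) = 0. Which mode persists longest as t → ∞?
Eigenvalues: λₙ = n²π²/2.7² - 9.
First three modes:
  n=1: λ₁ = π²/2.7² - 9 ≈ -7.646
  n=2: λ₂ = 4π²/2.7² - 9 ≈ -3.585
  n=3: λ₃ = 9π²/2.7² - 9 ≈ 3.185
Since π²/2.7² ≈ 1.354 < 9, λ₁ < 0.
The n=1 mode grows fastest (−λₙ is largest for n=1) → dominates.
Asymptotic: v ~ c₁ sin(πx/2.7) e^{7.646t} (exponential growth at rate −λ₁ ≈ 7.646).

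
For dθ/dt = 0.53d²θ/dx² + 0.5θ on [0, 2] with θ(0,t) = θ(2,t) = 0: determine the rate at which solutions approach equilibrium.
Eigenvalues: λₙ = 0.53n²π²/2² - 0.5.
First three modes:
  n=1: λ₁ = 0.53π²/2² - 0.5 ≈ 0.808
  n=2: λ₂ = 2.12π²/2² - 0.5 ≈ 4.731
  n=3: λ₃ = 4.77π²/2² - 0.5 ≈ 11.27
Since 0.53π²/2² ≈ 1.308 > 0.5, all λₙ > 0.
The n=1 mode decays slowest → dominates as t → ∞.
Asymptotic: θ ~ c₁ sin(πx/2) e^{-λ₁t} with decay rate λ₁ ≈ 0.808.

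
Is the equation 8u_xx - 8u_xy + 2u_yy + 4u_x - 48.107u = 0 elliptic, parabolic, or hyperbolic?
Computing B² - 4AC with A = 8, B = -8, C = 2: discriminant = 0 (zero). Answer: parabolic.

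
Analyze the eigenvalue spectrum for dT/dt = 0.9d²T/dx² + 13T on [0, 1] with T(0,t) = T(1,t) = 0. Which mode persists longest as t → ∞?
Eigenvalues: λₙ = 0.9n²π²/1² - 13.
First three modes:
  n=1: λ₁ = 0.9π² - 13 ≈ -4.117
  n=2: λ₂ = 3.6π² - 13 ≈ 22.531
  n=3: λ₃ = 8.1π² - 13 ≈ 66.944
Since 0.9π² ≈ 8.883 < 13, λ₁ < 0.
The n=1 mode grows fastest (−λₙ is largest for n=1) → dominates.
Asymptotic: T ~ c₁ sin(πx/1) e^{4.117t} (exponential growth at rate −λ₁ ≈ 4.117).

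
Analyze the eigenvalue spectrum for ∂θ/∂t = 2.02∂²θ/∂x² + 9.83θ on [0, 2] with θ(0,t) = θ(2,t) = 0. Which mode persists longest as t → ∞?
Eigenvalues: λₙ = 2.02n²π²/2² - 9.83.
First three modes:
  n=1: λ₁ = 2.02π²/2² - 9.83 ≈ -4.846
  n=2: λ₂ = 8.08π²/2² - 9.83 ≈ 10.107
  n=3: λ₃ = 18.18π²/2² - 9.83 ≈ 35.027
Since 2.02π²/2² ≈ 4.984 < 9.83, λ₁ < 0.
The n=1 mode grows fastest (−λₙ is largest for n=1) → dominates.
Asymptotic: θ ~ c₁ sin(πx/2) e^{4.846t} (exponential growth at rate −λ₁ ≈ 4.846).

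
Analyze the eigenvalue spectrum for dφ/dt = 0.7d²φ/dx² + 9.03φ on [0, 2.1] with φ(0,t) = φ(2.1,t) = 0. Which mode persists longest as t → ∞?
Eigenvalues: λₙ = 0.7n²π²/2.1² - 9.03.
First three modes:
  n=1: λ₁ = 0.7π²/2.1² - 9.03 ≈ -7.463
  n=2: λ₂ = 2.8π²/2.1² - 9.03 ≈ -2.764
  n=3: λ₃ = 6.3π²/2.1² - 9.03 ≈ 5.069
Since 0.7π²/2.1² ≈ 1.567 < 9.03, λ₁ < 0.
The n=1 mode grows fastest (−λₙ is largest for n=1) → dominates.
Asymptotic: φ ~ c₁ sin(πx/2.1) e^{7.463t} (exponential growth at rate −λ₁ ≈ 7.463).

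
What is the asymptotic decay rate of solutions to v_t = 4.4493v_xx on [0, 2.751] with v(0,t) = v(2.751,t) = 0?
Eigenvalues: λₙ = 4.4493n²π²/2.751².
First three modes:
  n=1: λ₁ = 4.4493π²/2.751² ≈ 5.802
  n=2: λ₂ = 17.7972π²/2.751² ≈ 23.21 (4× faster decay)
  n=3: λ₃ = 40.0437π²/2.751² ≈ 52.222 (9× faster decay)
As t → ∞, higher modes decay exponentially faster. The n=1 mode dominates: v ~ c₁ sin(πx/2.751) e^{-λ₁t}.
Decay rate: λ₁ = 4.4493π²/2.751² ≈ 5.802.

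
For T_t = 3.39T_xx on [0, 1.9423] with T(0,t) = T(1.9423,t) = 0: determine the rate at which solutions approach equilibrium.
Eigenvalues: λₙ = 3.39n²π²/1.9423².
First three modes:
  n=1: λ₁ = 3.39π²/1.9423² ≈ 8.869
  n=2: λ₂ = 13.56π²/1.9423² ≈ 35.475 (4× faster decay)
  n=3: λ₃ = 30.51π²/1.9423² ≈ 79.82 (9× faster decay)
As t → ∞, higher modes decay exponentially faster. The n=1 mode dominates: T ~ c₁ sin(πx/1.9423) e^{-λ₁t}.
Decay rate: λ₁ = 3.39π²/1.9423² ≈ 8.869.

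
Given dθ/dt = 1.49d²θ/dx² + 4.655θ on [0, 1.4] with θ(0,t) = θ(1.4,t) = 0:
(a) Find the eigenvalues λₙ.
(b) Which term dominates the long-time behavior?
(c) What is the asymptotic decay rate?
Eigenvalues: λₙ = 1.49n²π²/1.4² - 4.655.
First three modes:
  n=1: λ₁ = 1.49π²/1.4² - 4.655 ≈ 2.848
  n=2: λ₂ = 5.96π²/1.4² - 4.655 ≈ 25.357
  n=3: λ₃ = 13.41π²/1.4² - 4.655 ≈ 62.871
Since 1.49π²/1.4² ≈ 7.503 > 4.655, all λₙ > 0.
The n=1 mode decays slowest → dominates as t → ∞.
Asymptotic: θ ~ c₁ sin(πx/1.4) e^{-λ₁t} with decay rate λ₁ ≈ 2.848.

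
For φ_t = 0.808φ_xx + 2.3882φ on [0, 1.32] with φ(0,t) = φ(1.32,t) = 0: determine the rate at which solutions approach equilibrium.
Eigenvalues: λₙ = 0.808n²π²/1.32² - 2.3882.
First three modes:
  n=1: λ₁ = 0.808π²/1.32² - 2.3882 ≈ 2.189
  n=2: λ₂ = 3.232π²/1.32² - 2.3882 ≈ 15.919
  n=3: λ₃ = 7.272π²/1.32² - 2.3882 ≈ 38.803
Since 0.808π²/1.32² ≈ 4.577 > 2.3882, all λₙ > 0.
The n=1 mode decays slowest → dominates as t → ∞.
Asymptotic: φ ~ c₁ sin(πx/1.32) e^{-λ₁t} with decay rate λ₁ ≈ 2.189.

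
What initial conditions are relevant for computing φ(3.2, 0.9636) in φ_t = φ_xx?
The entire real line. The heat equation has infinite propagation speed: any initial disturbance instantly affects all points (though exponentially small far away).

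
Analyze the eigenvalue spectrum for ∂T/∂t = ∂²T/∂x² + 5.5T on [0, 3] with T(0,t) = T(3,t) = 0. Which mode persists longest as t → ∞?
Eigenvalues: λₙ = n²π²/3² - 5.5.
First three modes:
  n=1: λ₁ = π²/3² - 5.5 ≈ -4.403
  n=2: λ₂ = 4π²/3² - 5.5 ≈ -1.114
  n=3: λ₃ = 9π²/3² - 5.5 ≈ 4.37
Since π²/3² ≈ 1.097 < 5.5, λ₁ < 0.
The n=1 mode grows fastest (−λₙ is largest for n=1) → dominates.
Asymptotic: T ~ c₁ sin(πx/3) e^{4.403t} (exponential growth at rate −λ₁ ≈ 4.403).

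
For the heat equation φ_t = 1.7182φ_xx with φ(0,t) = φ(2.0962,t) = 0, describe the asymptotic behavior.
φ → 0. Heat diffuses out through both boundaries.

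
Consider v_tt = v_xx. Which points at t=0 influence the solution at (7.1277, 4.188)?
Domain of dependence: [2.9397, 11.3157]. Signals travel at speed 1, so data within |x - 7.1277| ≤ 1·4.188 = 4.188 can reach the point.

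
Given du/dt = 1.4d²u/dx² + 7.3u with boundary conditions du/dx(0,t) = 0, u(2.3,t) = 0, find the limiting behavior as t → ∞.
u grows unboundedly. Reaction dominates diffusion (r=7.3 > κπ²/(4L²)≈0.65); solution grows exponentially.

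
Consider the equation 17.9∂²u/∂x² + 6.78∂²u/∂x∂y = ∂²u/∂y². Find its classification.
Rewriting in standard form: 17.9∂²u/∂x² + 6.78∂²u/∂x∂y - ∂²u/∂y² = 0. Hyperbolic. (A = 17.9, B = 6.78, C = -1 gives B² - 4AC = 117.5684.)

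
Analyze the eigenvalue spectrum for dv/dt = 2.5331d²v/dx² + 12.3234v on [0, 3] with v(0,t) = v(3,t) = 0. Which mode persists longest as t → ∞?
Eigenvalues: λₙ = 2.5331n²π²/3² - 12.3234.
First three modes:
  n=1: λ₁ = 2.5331π²/3² - 12.3234 ≈ -9.546
  n=2: λ₂ = 10.1324π²/3² - 12.3234 ≈ -1.212
  n=3: λ₃ = 22.7979π²/3² - 12.3234 ≈ 12.677
Since 2.5331π²/3² ≈ 2.778 < 12.3234, λ₁ < 0.
The n=1 mode grows fastest (−λₙ is largest for n=1) → dominates.
Asymptotic: v ~ c₁ sin(πx/3) e^{9.546t} (exponential growth at rate −λ₁ ≈ 9.546).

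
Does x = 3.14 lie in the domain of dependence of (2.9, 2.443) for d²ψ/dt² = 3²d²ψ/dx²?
Yes. The domain of dependence is [-4.429, 10.229], and 3.14 ∈ [-4.429, 10.229].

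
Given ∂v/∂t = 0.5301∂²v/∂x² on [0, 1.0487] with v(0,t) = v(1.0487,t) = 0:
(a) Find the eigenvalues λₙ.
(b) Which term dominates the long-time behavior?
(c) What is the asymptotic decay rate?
Eigenvalues: λₙ = 0.5301n²π²/1.0487².
First three modes:
  n=1: λ₁ = 0.5301π²/1.0487² ≈ 4.757
  n=2: λ₂ = 2.1204π²/1.0487² ≈ 19.029 (4× faster decay)
  n=3: λ₃ = 4.7709π²/1.0487² ≈ 42.815 (9× faster decay)
As t → ∞, higher modes decay exponentially faster. The n=1 mode dominates: v ~ c₁ sin(πx/1.0487) e^{-λ₁t}.
Decay rate: λ₁ = 0.5301π²/1.0487² ≈ 4.757.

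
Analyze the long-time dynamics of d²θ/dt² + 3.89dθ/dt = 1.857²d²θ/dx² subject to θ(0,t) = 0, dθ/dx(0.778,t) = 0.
Long-time behavior: θ → 0. Damping (γ=3.89) dissipates energy; oscillations decay exponentially.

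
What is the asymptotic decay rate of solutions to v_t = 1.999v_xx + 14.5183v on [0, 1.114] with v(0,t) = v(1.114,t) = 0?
Eigenvalues: λₙ = 1.999n²π²/1.114² - 14.5183.
First three modes:
  n=1: λ₁ = 1.999π²/1.114² - 14.5183 ≈ 1.38
  n=2: λ₂ = 7.996π²/1.114² - 14.5183 ≈ 49.074
  n=3: λ₃ = 17.991π²/1.114² - 14.5183 ≈ 128.564
Since 1.999π²/1.114² ≈ 15.898 > 14.5183, all λₙ > 0.
The n=1 mode decays slowest → dominates as t → ∞.
Asymptotic: v ~ c₁ sin(πx/1.114) e^{-λ₁t} with decay rate λ₁ ≈ 1.38.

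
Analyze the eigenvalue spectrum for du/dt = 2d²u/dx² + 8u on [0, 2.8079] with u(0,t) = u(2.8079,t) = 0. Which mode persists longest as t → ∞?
Eigenvalues: λₙ = 2n²π²/2.8079² - 8.
First three modes:
  n=1: λ₁ = 2π²/2.8079² - 8 ≈ -5.496
  n=2: λ₂ = 8π²/2.8079² - 8 ≈ 2.014
  n=3: λ₃ = 18π²/2.8079² - 8 ≈ 14.532
Since 2π²/2.8079² ≈ 2.504 < 8, λ₁ < 0.
The n=1 mode grows fastest (−λₙ is largest for n=1) → dominates.
Asymptotic: u ~ c₁ sin(πx/2.8079) e^{5.496t} (exponential growth at rate −λ₁ ≈ 5.496).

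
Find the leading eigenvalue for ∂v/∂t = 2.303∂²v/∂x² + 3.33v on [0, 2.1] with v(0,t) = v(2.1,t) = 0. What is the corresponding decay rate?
Eigenvalues: λₙ = 2.303n²π²/2.1² - 3.33.
First three modes:
  n=1: λ₁ = 2.303π²/2.1² - 3.33 ≈ 1.824
  n=2: λ₂ = 9.212π²/2.1² - 3.33 ≈ 17.287
  n=3: λ₃ = 20.727π²/2.1² - 3.33 ≈ 43.057
Since 2.303π²/2.1² ≈ 5.154 > 3.33, all λₙ > 0.
The n=1 mode decays slowest → dominates as t → ∞.
Asymptotic: v ~ c₁ sin(πx/2.1) e^{-λ₁t} with decay rate λ₁ ≈ 1.824.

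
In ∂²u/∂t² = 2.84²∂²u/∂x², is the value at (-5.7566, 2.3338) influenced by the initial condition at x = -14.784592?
No. The domain of dependence is [-12.384592, 0.871392], and -14.784592 is outside this interval.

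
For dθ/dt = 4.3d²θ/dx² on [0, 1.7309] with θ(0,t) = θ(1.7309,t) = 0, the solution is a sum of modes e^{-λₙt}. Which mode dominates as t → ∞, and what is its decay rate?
Eigenvalues: λₙ = 4.3n²π²/1.7309².
First three modes:
  n=1: λ₁ = 4.3π²/1.7309² ≈ 14.165
  n=2: λ₂ = 17.2π²/1.7309² ≈ 56.661 (4× faster decay)
  n=3: λ₃ = 38.7π²/1.7309² ≈ 127.487 (9× faster decay)
As t → ∞, higher modes decay exponentially faster. The n=1 mode dominates: θ ~ c₁ sin(πx/1.7309) e^{-λ₁t}.
Decay rate: λ₁ = 4.3π²/1.7309² ≈ 14.165.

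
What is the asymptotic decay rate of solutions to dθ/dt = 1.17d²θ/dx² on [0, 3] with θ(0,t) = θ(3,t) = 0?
Eigenvalues: λₙ = 1.17n²π²/3².
First three modes:
  n=1: λ₁ = 1.17π²/3² ≈ 1.283
  n=2: λ₂ = 4.68π²/3² ≈ 5.132 (4× faster decay)
  n=3: λ₃ = 10.53π²/3² ≈ 11.547 (9× faster decay)
As t → ∞, higher modes decay exponentially faster. The n=1 mode dominates: θ ~ c₁ sin(πx/3) e^{-λ₁t}.
Decay rate: λ₁ = 1.17π²/3² ≈ 1.283.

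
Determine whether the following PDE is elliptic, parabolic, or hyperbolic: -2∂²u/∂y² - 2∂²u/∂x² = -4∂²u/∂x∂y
Rewriting in standard form: -2∂²u/∂x² + 4∂²u/∂x∂y - 2∂²u/∂y² = 0. Coefficients: A = -2, B = 4, C = -2. B² - 4AC = 0, which is zero, so the equation is parabolic.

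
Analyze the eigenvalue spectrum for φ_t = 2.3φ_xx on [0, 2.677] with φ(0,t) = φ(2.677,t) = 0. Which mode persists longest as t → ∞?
Eigenvalues: λₙ = 2.3n²π²/2.677².
First three modes:
  n=1: λ₁ = 2.3π²/2.677² ≈ 3.168
  n=2: λ₂ = 9.2π²/2.677² ≈ 12.67 (4× faster decay)
  n=3: λ₃ = 20.7π²/2.677² ≈ 28.508 (9× faster decay)
As t → ∞, higher modes decay exponentially faster. The n=1 mode dominates: φ ~ c₁ sin(πx/2.677) e^{-λ₁t}.
Decay rate: λ₁ = 2.3π²/2.677² ≈ 3.168.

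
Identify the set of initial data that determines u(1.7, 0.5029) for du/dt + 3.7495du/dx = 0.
A single point: x = -0.18562355. The characteristic through (1.7, 0.5029) is x - 3.7495t = const, so x = 1.7 - 3.7495·0.5029 = -0.18562355.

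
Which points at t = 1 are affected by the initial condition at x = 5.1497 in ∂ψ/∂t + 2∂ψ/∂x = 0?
At x = 7.1497. The characteristic carries data from (5.1497, 0) to (7.1497, 1).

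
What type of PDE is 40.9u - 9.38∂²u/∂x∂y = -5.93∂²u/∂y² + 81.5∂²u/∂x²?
Rewriting in standard form: -81.5∂²u/∂x² - 9.38∂²u/∂x∂y + 5.93∂²u/∂y² + 40.9u = 0. With A = -81.5, B = -9.38, C = 5.93, the discriminant is 2021.1644. This is a hyperbolic PDE.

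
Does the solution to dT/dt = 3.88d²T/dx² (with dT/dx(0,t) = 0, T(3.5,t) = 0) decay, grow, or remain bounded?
T → 0. Heat escapes through the Dirichlet boundary.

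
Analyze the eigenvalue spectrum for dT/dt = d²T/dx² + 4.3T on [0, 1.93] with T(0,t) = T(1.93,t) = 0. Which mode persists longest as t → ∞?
Eigenvalues: λₙ = n²π²/1.93² - 4.3.
First three modes:
  n=1: λ₁ = π²/1.93² - 4.3 ≈ -1.65
  n=2: λ₂ = 4π²/1.93² - 4.3 ≈ 6.299
  n=3: λ₃ = 9π²/1.93² - 4.3 ≈ 19.547
Since π²/1.93² ≈ 2.65 < 4.3, λ₁ < 0.
The n=1 mode grows fastest (−λₙ is largest for n=1) → dominates.
Asymptotic: T ~ c₁ sin(πx/1.93) e^{1.65t} (exponential growth at rate −λ₁ ≈ 1.65).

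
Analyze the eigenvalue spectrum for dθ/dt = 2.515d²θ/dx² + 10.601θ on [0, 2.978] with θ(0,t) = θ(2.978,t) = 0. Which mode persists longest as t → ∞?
Eigenvalues: λₙ = 2.515n²π²/2.978² - 10.601.
First three modes:
  n=1: λ₁ = 2.515π²/2.978² - 10.601 ≈ -7.802
  n=2: λ₂ = 10.06π²/2.978² - 10.601 ≈ 0.595
  n=3: λ₃ = 22.635π²/2.978² - 10.601 ≈ 14.589
Since 2.515π²/2.978² ≈ 2.799 < 10.601, λ₁ < 0.
The n=1 mode grows fastest (−λₙ is largest for n=1) → dominates.
Asymptotic: θ ~ c₁ sin(πx/2.978) e^{7.802t} (exponential growth at rate −λ₁ ≈ 7.802).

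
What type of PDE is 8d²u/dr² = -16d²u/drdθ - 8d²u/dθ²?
Rewriting in standard form: 8d²u/dr² + 16d²u/drdθ + 8d²u/dθ² = 0. With A = 8, B = 16, C = 8, the discriminant is 0. This is a parabolic PDE.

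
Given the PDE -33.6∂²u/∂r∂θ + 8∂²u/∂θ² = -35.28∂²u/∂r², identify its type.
Rewriting in standard form: 35.28∂²u/∂r² - 33.6∂²u/∂r∂θ + 8∂²u/∂θ² = 0. The second-order coefficients are A = 35.28, B = -33.6, C = 8. Since B² - 4AC = 0 = 0, this is a parabolic PDE.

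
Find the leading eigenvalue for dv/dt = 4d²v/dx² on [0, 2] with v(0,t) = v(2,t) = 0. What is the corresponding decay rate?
Eigenvalues: λₙ = 4n²π²/2².
First three modes:
  n=1: λ₁ = 4π²/2² ≈ 9.87
  n=2: λ₂ = 16π²/2² ≈ 39.478 (4× faster decay)
  n=3: λ₃ = 36π²/2² ≈ 88.826 (9× faster decay)
As t → ∞, higher modes decay exponentially faster. The n=1 mode dominates: v ~ c₁ sin(πx/2) e^{-λ₁t}.
Decay rate: λ₁ = 4π²/2² ≈ 9.87.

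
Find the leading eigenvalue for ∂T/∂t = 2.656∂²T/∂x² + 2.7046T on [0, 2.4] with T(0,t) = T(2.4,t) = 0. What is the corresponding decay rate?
Eigenvalues: λₙ = 2.656n²π²/2.4² - 2.7046.
First three modes:
  n=1: λ₁ = 2.656π²/2.4² - 2.7046 ≈ 1.846
  n=2: λ₂ = 10.624π²/2.4² - 2.7046 ≈ 15.499
  n=3: λ₃ = 23.904π²/2.4² - 2.7046 ≈ 38.254
Since 2.656π²/2.4² ≈ 4.551 > 2.7046, all λₙ > 0.
The n=1 mode decays slowest → dominates as t → ∞.
Asymptotic: T ~ c₁ sin(πx/2.4) e^{-λ₁t} with decay rate λ₁ ≈ 1.846.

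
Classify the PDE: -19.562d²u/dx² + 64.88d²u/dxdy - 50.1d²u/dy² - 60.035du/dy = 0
A = -19.562, B = 64.88, C = -50.1. Discriminant B² - 4AC = 289.1896. Since 289.1896 > 0, hyperbolic.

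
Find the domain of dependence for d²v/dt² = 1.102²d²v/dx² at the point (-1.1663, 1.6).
Domain of dependence: [-2.9295, 0.5969]. Signals travel at speed 1.102, so data within |x - -1.1663| ≤ 1.102·1.6 = 1.7632 can reach the point.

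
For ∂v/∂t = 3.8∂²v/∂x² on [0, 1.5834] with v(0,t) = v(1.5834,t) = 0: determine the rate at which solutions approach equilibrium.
Eigenvalues: λₙ = 3.8n²π²/1.5834².
First three modes:
  n=1: λ₁ = 3.8π²/1.5834² ≈ 14.959
  n=2: λ₂ = 15.2π²/1.5834² ≈ 59.836 (4× faster decay)
  n=3: λ₃ = 34.2π²/1.5834² ≈ 134.631 (9× faster decay)
As t → ∞, higher modes decay exponentially faster. The n=1 mode dominates: v ~ c₁ sin(πx/1.5834) e^{-λ₁t}.
Decay rate: λ₁ = 3.8π²/1.5834² ≈ 14.959.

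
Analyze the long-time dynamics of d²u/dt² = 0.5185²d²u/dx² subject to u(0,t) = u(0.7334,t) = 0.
Long-time behavior: u oscillates (no decay). Energy is conserved; the solution oscillates indefinitely as standing waves.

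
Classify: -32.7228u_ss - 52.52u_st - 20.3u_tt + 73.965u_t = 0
Hyperbolic (discriminant = 101.25904).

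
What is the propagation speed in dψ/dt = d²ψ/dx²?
Infinite. The heat equation is parabolic, not hyperbolic, so disturbances propagate instantly.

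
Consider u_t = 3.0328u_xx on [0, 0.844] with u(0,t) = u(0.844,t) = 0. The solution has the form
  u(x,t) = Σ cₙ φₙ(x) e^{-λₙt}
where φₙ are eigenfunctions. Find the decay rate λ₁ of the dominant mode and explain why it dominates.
Eigenvalues: λₙ = 3.0328n²π²/0.844².
First three modes:
  n=1: λ₁ = 3.0328π²/0.844² ≈ 42.02
  n=2: λ₂ = 12.1312π²/0.844² ≈ 168.081 (4× faster decay)
  n=3: λ₃ = 27.2952π²/0.844² ≈ 378.182 (9× faster decay)
As t → ∞, higher modes decay exponentially faster. The n=1 mode dominates: u ~ c₁ sin(πx/0.844) e^{-λ₁t}.
Decay rate: λ₁ = 3.0328π²/0.844² ≈ 42.02.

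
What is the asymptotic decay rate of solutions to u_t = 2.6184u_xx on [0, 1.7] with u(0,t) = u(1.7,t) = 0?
Eigenvalues: λₙ = 2.6184n²π²/1.7².
First three modes:
  n=1: λ₁ = 2.6184π²/1.7² ≈ 8.942
  n=2: λ₂ = 10.4736π²/1.7² ≈ 35.768 (4× faster decay)
  n=3: λ₃ = 23.5656π²/1.7² ≈ 80.479 (9× faster decay)
As t → ∞, higher modes decay exponentially faster. The n=1 mode dominates: u ~ c₁ sin(πx/1.7) e^{-λ₁t}.
Decay rate: λ₁ = 2.6184π²/1.7² ≈ 8.942.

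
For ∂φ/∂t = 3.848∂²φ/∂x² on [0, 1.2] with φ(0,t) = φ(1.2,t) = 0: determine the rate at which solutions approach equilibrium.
Eigenvalues: λₙ = 3.848n²π²/1.2².
First three modes:
  n=1: λ₁ = 3.848π²/1.2² ≈ 26.374
  n=2: λ₂ = 15.392π²/1.2² ≈ 105.495 (4× faster decay)
  n=3: λ₃ = 34.632π²/1.2² ≈ 237.364 (9× faster decay)
As t → ∞, higher modes decay exponentially faster. The n=1 mode dominates: φ ~ c₁ sin(πx/1.2) e^{-λ₁t}.
Decay rate: λ₁ = 3.848π²/1.2² ≈ 26.374.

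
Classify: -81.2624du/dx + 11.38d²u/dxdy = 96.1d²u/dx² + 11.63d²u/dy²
Rewriting in standard form: -96.1d²u/dx² + 11.38d²u/dxdy - 11.63d²u/dy² - 81.2624du/dx = 0. Elliptic (discriminant = -4341.0676).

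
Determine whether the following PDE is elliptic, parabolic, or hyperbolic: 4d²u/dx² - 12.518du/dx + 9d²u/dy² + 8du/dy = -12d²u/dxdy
Rewriting in standard form: 4d²u/dx² + 12d²u/dxdy + 9d²u/dy² - 12.518du/dx + 8du/dy = 0. Coefficients: A = 4, B = 12, C = 9. B² - 4AC = 0, which is zero, so the equation is parabolic.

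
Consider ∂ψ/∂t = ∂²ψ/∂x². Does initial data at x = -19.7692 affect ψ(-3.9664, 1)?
Yes, for any finite x. The heat equation has infinite propagation speed, so all initial data affects all points at any t > 0.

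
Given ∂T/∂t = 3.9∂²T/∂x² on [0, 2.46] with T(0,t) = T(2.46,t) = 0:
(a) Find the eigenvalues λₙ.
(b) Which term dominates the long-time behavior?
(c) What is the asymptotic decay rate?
Eigenvalues: λₙ = 3.9n²π²/2.46².
First three modes:
  n=1: λ₁ = 3.9π²/2.46² ≈ 6.361
  n=2: λ₂ = 15.6π²/2.46² ≈ 25.442 (4× faster decay)
  n=3: λ₃ = 35.1π²/2.46² ≈ 57.245 (9× faster decay)
As t → ∞, higher modes decay exponentially faster. The n=1 mode dominates: T ~ c₁ sin(πx/2.46) e^{-λ₁t}.
Decay rate: λ₁ = 3.9π²/2.46² ≈ 6.361.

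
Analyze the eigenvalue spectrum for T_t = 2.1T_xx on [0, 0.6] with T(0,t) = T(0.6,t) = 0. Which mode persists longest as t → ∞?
Eigenvalues: λₙ = 2.1n²π²/0.6².
First three modes:
  n=1: λ₁ = 2.1π²/0.6² ≈ 57.573
  n=2: λ₂ = 8.4π²/0.6² ≈ 230.291 (4× faster decay)
  n=3: λ₃ = 18.9π²/0.6² ≈ 518.154 (9× faster decay)
As t → ∞, higher modes decay exponentially faster. The n=1 mode dominates: T ~ c₁ sin(πx/0.6) e^{-λ₁t}.
Decay rate: λ₁ = 2.1π²/0.6² ≈ 57.573.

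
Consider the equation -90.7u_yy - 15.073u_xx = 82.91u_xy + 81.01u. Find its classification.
Rewriting in standard form: -15.073u_xx - 82.91u_xy - 90.7u_yy - 81.01u = 0. Hyperbolic. (A = -15.073, B = -82.91, C = -90.7 gives B² - 4AC = 1405.5837.)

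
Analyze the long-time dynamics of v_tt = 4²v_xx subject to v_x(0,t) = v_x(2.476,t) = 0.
Long-time behavior: v oscillates about a mean that drifts linearly in t (generically unbounded; no decay). There is no damping, so the nonconstant modes persist as standing waves (energy conserved, no decay). But with Neumann conditions at both ends the constant mode has eigenvalue 0: the spatial mean M(t) of v satisfies M'' = 0, so M(t) = M(0) + M'(0)·t. Unless the initial velocity has zero mean (∫v_t(x,0)dx = 0), the solution grows linearly in t (unbounded, though not exponentially); if it does have zero mean, the solution stays bounded and simply oscillates.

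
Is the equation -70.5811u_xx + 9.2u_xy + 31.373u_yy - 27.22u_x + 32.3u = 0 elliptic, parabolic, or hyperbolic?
Computing B² - 4AC with A = -70.5811, B = 9.2, C = 31.373: discriminant = 8942.0034012 (positive). Answer: hyperbolic.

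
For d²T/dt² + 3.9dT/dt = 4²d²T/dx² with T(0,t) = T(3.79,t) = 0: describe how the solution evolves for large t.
T → 0. Damping (γ=3.9) dissipates energy; oscillations decay exponentially.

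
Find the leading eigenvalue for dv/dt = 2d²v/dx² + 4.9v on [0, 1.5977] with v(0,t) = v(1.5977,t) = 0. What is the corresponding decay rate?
Eigenvalues: λₙ = 2n²π²/1.5977² - 4.9.
First three modes:
  n=1: λ₁ = 2π²/1.5977² - 4.9 ≈ 2.833
  n=2: λ₂ = 8π²/1.5977² - 4.9 ≈ 26.031
  n=3: λ₃ = 18π²/1.5977² - 4.9 ≈ 64.696
Since 2π²/1.5977² ≈ 7.733 > 4.9, all λₙ > 0.
The n=1 mode decays slowest → dominates as t → ∞.
Asymptotic: v ~ c₁ sin(πx/1.5977) e^{-λ₁t} with decay rate λ₁ ≈ 2.833.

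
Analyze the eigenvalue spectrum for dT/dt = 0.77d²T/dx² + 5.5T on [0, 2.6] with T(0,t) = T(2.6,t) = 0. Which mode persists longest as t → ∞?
Eigenvalues: λₙ = 0.77n²π²/2.6² - 5.5.
First three modes:
  n=1: λ₁ = 0.77π²/2.6² - 5.5 ≈ -4.376
  n=2: λ₂ = 3.08π²/2.6² - 5.5 ≈ -1.003
  n=3: λ₃ = 6.93π²/2.6² - 5.5 ≈ 4.618
Since 0.77π²/2.6² ≈ 1.124 < 5.5, λ₁ < 0.
The n=1 mode grows fastest (−λₙ is largest for n=1) → dominates.
Asymptotic: T ~ c₁ sin(πx/2.6) e^{4.376t} (exponential growth at rate −λ₁ ≈ 4.376).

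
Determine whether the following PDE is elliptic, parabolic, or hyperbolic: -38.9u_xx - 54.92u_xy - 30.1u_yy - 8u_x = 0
Coefficients: A = -38.9, B = -54.92, C = -30.1. B² - 4AC = -1667.3536, which is negative, so the equation is elliptic.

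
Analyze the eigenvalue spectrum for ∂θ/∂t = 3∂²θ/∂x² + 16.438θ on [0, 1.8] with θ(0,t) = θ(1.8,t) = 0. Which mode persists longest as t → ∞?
Eigenvalues: λₙ = 3n²π²/1.8² - 16.438.
First three modes:
  n=1: λ₁ = 3π²/1.8² - 16.438 ≈ -7.299
  n=2: λ₂ = 12π²/1.8² - 16.438 ≈ 20.116
  n=3: λ₃ = 27π²/1.8² - 16.438 ≈ 65.809
Since 3π²/1.8² ≈ 9.139 < 16.438, λ₁ < 0.
The n=1 mode grows fastest (−λₙ is largest for n=1) → dominates.
Asymptotic: θ ~ c₁ sin(πx/1.8) e^{7.299t} (exponential growth at rate −λ₁ ≈ 7.299).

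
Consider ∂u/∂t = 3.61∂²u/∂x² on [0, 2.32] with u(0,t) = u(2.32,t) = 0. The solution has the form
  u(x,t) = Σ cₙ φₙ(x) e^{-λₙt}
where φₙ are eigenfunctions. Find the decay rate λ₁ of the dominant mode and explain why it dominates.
Eigenvalues: λₙ = 3.61n²π²/2.32².
First three modes:
  n=1: λ₁ = 3.61π²/2.32² ≈ 6.62
  n=2: λ₂ = 14.44π²/2.32² ≈ 26.478 (4× faster decay)
  n=3: λ₃ = 32.49π²/2.32² ≈ 59.576 (9× faster decay)
As t → ∞, higher modes decay exponentially faster. The n=1 mode dominates: u ~ c₁ sin(πx/2.32) e^{-λ₁t}.
Decay rate: λ₁ = 3.61π²/2.32² ≈ 6.62.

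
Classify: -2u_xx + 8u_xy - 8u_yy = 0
Parabolic (discriminant = 0).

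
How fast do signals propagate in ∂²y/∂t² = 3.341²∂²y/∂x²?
Speed = 3.341. Information travels along characteristics x = x₀ ± 3.341t.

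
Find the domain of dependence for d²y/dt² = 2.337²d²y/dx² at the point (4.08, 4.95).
Domain of dependence: [-7.48815, 15.64815]. Signals travel at speed 2.337, so data within |x - 4.08| ≤ 2.337·4.95 = 11.56815 can reach the point.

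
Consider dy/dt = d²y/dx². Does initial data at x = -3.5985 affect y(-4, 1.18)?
Yes, for any finite x. The heat equation has infinite propagation speed, so all initial data affects all points at any t > 0.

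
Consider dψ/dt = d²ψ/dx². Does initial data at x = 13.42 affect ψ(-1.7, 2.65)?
Yes, for any finite x. The heat equation has infinite propagation speed, so all initial data affects all points at any t > 0.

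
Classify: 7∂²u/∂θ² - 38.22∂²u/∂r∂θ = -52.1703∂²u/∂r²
Rewriting in standard form: 52.1703∂²u/∂r² - 38.22∂²u/∂r∂θ + 7∂²u/∂θ² = 0. Parabolic (discriminant = 0).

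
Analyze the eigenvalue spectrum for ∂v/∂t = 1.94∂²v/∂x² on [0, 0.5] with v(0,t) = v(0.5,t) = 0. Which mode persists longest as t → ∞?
Eigenvalues: λₙ = 1.94n²π²/0.5².
First three modes:
  n=1: λ₁ = 1.94π²/0.5² ≈ 76.588
  n=2: λ₂ = 7.76π²/0.5² ≈ 306.353 (4× faster decay)
  n=3: λ₃ = 17.46π²/0.5² ≈ 689.293 (9× faster decay)
As t → ∞, higher modes decay exponentially faster. The n=1 mode dominates: v ~ c₁ sin(πx/0.5) e^{-λ₁t}.
Decay rate: λ₁ = 1.94π²/0.5² ≈ 76.588.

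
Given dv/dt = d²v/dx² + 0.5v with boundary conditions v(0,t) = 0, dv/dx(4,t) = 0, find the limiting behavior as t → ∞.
v grows unboundedly. Reaction dominates diffusion (r=0.5 > κπ²/(4L²)≈0.15); solution grows exponentially.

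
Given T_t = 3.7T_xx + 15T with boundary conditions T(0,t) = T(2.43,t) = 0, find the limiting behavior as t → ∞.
T grows unboundedly. Reaction dominates diffusion (r=15 > κπ²/L²≈6.18); solution grows exponentially.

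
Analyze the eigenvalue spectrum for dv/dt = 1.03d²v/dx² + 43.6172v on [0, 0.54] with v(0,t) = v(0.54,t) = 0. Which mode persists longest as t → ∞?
Eigenvalues: λₙ = 1.03n²π²/0.54² - 43.6172.
First three modes:
  n=1: λ₁ = 1.03π²/0.54² - 43.6172 ≈ -8.755
  n=2: λ₂ = 4.12π²/0.54² - 43.6172 ≈ 95.83
  n=3: λ₃ = 9.27π²/0.54² - 43.6172 ≈ 270.139
Since 1.03π²/0.54² ≈ 34.862 < 43.6172, λ₁ < 0.
The n=1 mode grows fastest (−λₙ is largest for n=1) → dominates.
Asymptotic: v ~ c₁ sin(πx/0.54) e^{8.755t} (exponential growth at rate −λ₁ ≈ 8.755).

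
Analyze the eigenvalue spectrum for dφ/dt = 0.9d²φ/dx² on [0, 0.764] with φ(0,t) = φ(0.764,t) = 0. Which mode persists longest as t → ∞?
Eigenvalues: λₙ = 0.9n²π²/0.764².
First three modes:
  n=1: λ₁ = 0.9π²/0.764² ≈ 15.218
  n=2: λ₂ = 3.6π²/0.764² ≈ 60.872 (4× faster decay)
  n=3: λ₃ = 8.1π²/0.764² ≈ 136.961 (9× faster decay)
As t → ∞, higher modes decay exponentially faster. The n=1 mode dominates: φ ~ c₁ sin(πx/0.764) e^{-λ₁t}.
Decay rate: λ₁ = 0.9π²/0.764² ≈ 15.218.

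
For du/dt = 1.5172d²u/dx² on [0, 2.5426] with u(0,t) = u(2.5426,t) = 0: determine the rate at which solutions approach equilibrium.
Eigenvalues: λₙ = 1.5172n²π²/2.5426².
First three modes:
  n=1: λ₁ = 1.5172π²/2.5426² ≈ 2.316
  n=2: λ₂ = 6.0688π²/2.5426² ≈ 9.265 (4× faster decay)
  n=3: λ₃ = 13.6548π²/2.5426² ≈ 20.846 (9× faster decay)
As t → ∞, higher modes decay exponentially faster. The n=1 mode dominates: u ~ c₁ sin(πx/2.5426) e^{-λ₁t}.
Decay rate: λ₁ = 1.5172π²/2.5426² ≈ 2.316.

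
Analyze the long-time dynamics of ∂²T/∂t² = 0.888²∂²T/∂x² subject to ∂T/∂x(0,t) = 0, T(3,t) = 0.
Long-time behavior: T oscillates (no decay). Energy is conserved; the solution oscillates indefinitely as standing waves.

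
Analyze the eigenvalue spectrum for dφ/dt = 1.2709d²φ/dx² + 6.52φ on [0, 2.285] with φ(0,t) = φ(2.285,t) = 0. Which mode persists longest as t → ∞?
Eigenvalues: λₙ = 1.2709n²π²/2.285² - 6.52.
First three modes:
  n=1: λ₁ = 1.2709π²/2.285² - 6.52 ≈ -4.118
  n=2: λ₂ = 5.0836π²/2.285² - 6.52 ≈ 3.089
  n=3: λ₃ = 11.4381π²/2.285² - 6.52 ≈ 15.101
Since 1.2709π²/2.285² ≈ 2.402 < 6.52, λ₁ < 0.
The n=1 mode grows fastest (−λₙ is largest for n=1) → dominates.
Asymptotic: φ ~ c₁ sin(πx/2.285) e^{4.118t} (exponential growth at rate −λ₁ ≈ 4.118).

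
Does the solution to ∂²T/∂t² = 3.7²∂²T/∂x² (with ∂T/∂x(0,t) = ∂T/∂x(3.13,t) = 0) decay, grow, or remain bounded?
T oscillates about a mean that drifts linearly in t (generically unbounded; no decay). There is no damping, so the nonconstant modes persist as standing waves (energy conserved, no decay). But with Neumann conditions at both ends the constant mode has eigenvalue 0: the spatial mean M(t) of T satisfies M'' = 0, so M(t) = M(0) + M'(0)·t. Unless the initial velocity has zero mean (∫T_t(x,0)dx = 0), the solution grows linearly in t (unbounded, though not exponentially); if it does have zero mean, the solution stays bounded and simply oscillates.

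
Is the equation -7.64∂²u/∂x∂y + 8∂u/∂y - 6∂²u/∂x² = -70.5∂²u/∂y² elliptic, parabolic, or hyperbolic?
Rewriting in standard form: -6∂²u/∂x² - 7.64∂²u/∂x∂y + 70.5∂²u/∂y² + 8∂u/∂y = 0. Computing B² - 4AC with A = -6, B = -7.64, C = 70.5: discriminant = 1750.3696 (positive). Answer: hyperbolic.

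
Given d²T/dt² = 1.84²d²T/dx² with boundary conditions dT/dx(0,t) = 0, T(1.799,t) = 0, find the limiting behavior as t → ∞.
T oscillates (no decay). Energy is conserved; the solution oscillates indefinitely as standing waves.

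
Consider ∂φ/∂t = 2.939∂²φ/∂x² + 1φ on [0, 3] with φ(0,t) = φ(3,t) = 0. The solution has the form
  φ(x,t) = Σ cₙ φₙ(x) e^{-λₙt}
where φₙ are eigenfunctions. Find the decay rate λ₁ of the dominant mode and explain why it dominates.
Eigenvalues: λₙ = 2.939n²π²/3² - 1.
First three modes:
  n=1: λ₁ = 2.939π²/3² - 1 ≈ 2.223
  n=2: λ₂ = 11.756π²/3² - 1 ≈ 11.892
  n=3: λ₃ = 26.451π²/3² - 1 ≈ 28.007
Since 2.939π²/3² ≈ 3.223 > 1, all λₙ > 0.
The n=1 mode decays slowest → dominates as t → ∞.
Asymptotic: φ ~ c₁ sin(πx/3) e^{-λ₁t} with decay rate λ₁ ≈ 2.223.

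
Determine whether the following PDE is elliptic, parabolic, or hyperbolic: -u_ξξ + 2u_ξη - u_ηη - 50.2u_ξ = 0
Coefficients: A = -1, B = 2, C = -1. B² - 4AC = 0, which is zero, so the equation is parabolic.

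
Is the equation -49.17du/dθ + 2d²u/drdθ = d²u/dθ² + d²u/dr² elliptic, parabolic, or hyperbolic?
Rewriting in standard form: -d²u/dr² + 2d²u/drdθ - d²u/dθ² - 49.17du/dθ = 0. Computing B² - 4AC with A = -1, B = 2, C = -1: discriminant = 0 (zero). Answer: parabolic.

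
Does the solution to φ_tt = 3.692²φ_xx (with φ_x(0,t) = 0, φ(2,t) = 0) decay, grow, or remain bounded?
φ oscillates (no decay). Energy is conserved; the solution oscillates indefinitely as standing waves.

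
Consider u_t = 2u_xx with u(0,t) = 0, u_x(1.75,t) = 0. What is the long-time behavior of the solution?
As t → ∞, u → 0. Heat escapes through the Dirichlet boundary.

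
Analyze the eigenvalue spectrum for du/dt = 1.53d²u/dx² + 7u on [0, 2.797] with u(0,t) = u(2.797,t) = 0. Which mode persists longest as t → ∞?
Eigenvalues: λₙ = 1.53n²π²/2.797² - 7.
First three modes:
  n=1: λ₁ = 1.53π²/2.797² - 7 ≈ -5.07
  n=2: λ₂ = 6.12π²/2.797² - 7 ≈ 0.721
  n=3: λ₃ = 13.77π²/2.797² - 7 ≈ 10.372
Since 1.53π²/2.797² ≈ 1.93 < 7, λ₁ < 0.
The n=1 mode grows fastest (−λₙ is largest for n=1) → dominates.
Asymptotic: u ~ c₁ sin(πx/2.797) e^{5.07t} (exponential growth at rate −λ₁ ≈ 5.07).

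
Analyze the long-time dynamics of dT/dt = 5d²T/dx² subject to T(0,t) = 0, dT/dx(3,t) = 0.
Long-time behavior: T → 0. Heat escapes through the Dirichlet boundary.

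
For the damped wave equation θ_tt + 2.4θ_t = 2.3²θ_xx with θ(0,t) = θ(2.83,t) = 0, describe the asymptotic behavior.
θ → 0. Damping (γ=2.4) dissipates energy; oscillations decay exponentially.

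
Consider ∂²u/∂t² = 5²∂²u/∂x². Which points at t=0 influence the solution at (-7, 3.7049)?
Domain of dependence: [-25.5245, 11.5245]. Signals travel at speed 5, so data within |x - -7| ≤ 5·3.7049 = 18.5245 can reach the point.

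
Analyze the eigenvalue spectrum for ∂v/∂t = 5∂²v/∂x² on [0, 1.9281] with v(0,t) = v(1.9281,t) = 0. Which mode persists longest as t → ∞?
Eigenvalues: λₙ = 5n²π²/1.9281².
First three modes:
  n=1: λ₁ = 5π²/1.9281² ≈ 13.274
  n=2: λ₂ = 20π²/1.9281² ≈ 53.097 (4× faster decay)
  n=3: λ₃ = 45π²/1.9281² ≈ 119.468 (9× faster decay)
As t → ∞, higher modes decay exponentially faster. The n=1 mode dominates: v ~ c₁ sin(πx/1.9281) e^{-λ₁t}.
Decay rate: λ₁ = 5π²/1.9281² ≈ 13.274.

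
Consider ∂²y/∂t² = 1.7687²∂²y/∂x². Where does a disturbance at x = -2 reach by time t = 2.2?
Domain of influence: [-5.89114, 1.89114]. Data at x = -2 spreads outward at speed 1.7687.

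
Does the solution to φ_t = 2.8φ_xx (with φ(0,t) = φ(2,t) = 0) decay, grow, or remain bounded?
φ → 0. Heat diffuses out through both boundaries.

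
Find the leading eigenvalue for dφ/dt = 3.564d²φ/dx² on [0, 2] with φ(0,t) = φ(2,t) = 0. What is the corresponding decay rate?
Eigenvalues: λₙ = 3.564n²π²/2².
First three modes:
  n=1: λ₁ = 3.564π²/2² ≈ 8.794
  n=2: λ₂ = 14.256π²/2² ≈ 35.175 (4× faster decay)
  n=3: λ₃ = 32.076π²/2² ≈ 79.144 (9× faster decay)
As t → ∞, higher modes decay exponentially faster. The n=1 mode dominates: φ ~ c₁ sin(πx/2) e^{-λ₁t}.
Decay rate: λ₁ = 3.564π²/2² ≈ 8.794.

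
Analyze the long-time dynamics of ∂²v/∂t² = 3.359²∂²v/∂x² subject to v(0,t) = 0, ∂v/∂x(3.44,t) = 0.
Long-time behavior: v oscillates (no decay). Energy is conserved; the solution oscillates indefinitely as standing waves.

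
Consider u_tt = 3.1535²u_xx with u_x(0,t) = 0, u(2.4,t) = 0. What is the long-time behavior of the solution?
As t → ∞, u oscillates (no decay). Energy is conserved; the solution oscillates indefinitely as standing waves.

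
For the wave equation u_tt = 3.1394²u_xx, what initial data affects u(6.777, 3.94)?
Domain of dependence: [-5.592236, 19.146236]. Signals travel at speed 3.1394, so data within |x - 6.777| ≤ 3.1394·3.94 = 12.369236 can reach the point.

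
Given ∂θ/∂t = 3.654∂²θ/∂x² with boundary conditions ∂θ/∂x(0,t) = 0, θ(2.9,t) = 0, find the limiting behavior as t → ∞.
θ → 0. Heat escapes through the Dirichlet boundary.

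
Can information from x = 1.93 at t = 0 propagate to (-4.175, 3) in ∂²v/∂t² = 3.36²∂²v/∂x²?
Yes. The domain of dependence is [-14.255, 5.905], and 1.93 ∈ [-14.255, 5.905].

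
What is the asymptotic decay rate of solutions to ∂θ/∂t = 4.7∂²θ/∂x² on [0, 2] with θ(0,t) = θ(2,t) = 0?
Eigenvalues: λₙ = 4.7n²π²/2².
First three modes:
  n=1: λ₁ = 4.7π²/2² ≈ 11.597
  n=2: λ₂ = 18.8π²/2² ≈ 46.387 (4× faster decay)
  n=3: λ₃ = 42.3π²/2² ≈ 104.371 (9× faster decay)
As t → ∞, higher modes decay exponentially faster. The n=1 mode dominates: θ ~ c₁ sin(πx/2) e^{-λ₁t}.
Decay rate: λ₁ = 4.7π²/2² ≈ 11.597.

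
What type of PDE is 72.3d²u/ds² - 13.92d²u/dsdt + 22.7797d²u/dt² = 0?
With A = 72.3, B = -13.92, C = 22.7797, the discriminant is -6394.12284. This is an elliptic PDE.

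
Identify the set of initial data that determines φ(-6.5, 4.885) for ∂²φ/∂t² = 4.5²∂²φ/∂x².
Domain of dependence: [-28.4825, 15.4825]. Signals travel at speed 4.5, so data within |x - -6.5| ≤ 4.5·4.885 = 21.9825 can reach the point.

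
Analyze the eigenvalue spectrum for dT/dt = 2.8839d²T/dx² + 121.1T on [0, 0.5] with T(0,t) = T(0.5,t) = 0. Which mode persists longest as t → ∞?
Eigenvalues: λₙ = 2.8839n²π²/0.5² - 121.1.
First three modes:
  n=1: λ₁ = 2.8839π²/0.5² - 121.1 ≈ -7.248
  n=2: λ₂ = 11.5356π²/0.5² - 121.1 ≈ 334.307
  n=3: λ₃ = 25.9551π²/0.5² - 121.1 ≈ 903.566
Since 2.8839π²/0.5² ≈ 113.852 < 121.1, λ₁ < 0.
The n=1 mode grows fastest (−λₙ is largest for n=1) → dominates.
Asymptotic: T ~ c₁ sin(πx/0.5) e^{7.248t} (exponential growth at rate −λ₁ ≈ 7.248).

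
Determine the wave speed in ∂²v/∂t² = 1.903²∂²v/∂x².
Speed = 1.903. Information travels along characteristics x = x₀ ± 1.903t.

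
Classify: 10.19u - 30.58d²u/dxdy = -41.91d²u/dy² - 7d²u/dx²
Rewriting in standard form: 7d²u/dx² - 30.58d²u/dxdy + 41.91d²u/dy² + 10.19u = 0. Elliptic (discriminant = -238.3436).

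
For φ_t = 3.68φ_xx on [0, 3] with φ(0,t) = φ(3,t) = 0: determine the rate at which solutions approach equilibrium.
Eigenvalues: λₙ = 3.68n²π²/3².
First three modes:
  n=1: λ₁ = 3.68π²/3² ≈ 4.036
  n=2: λ₂ = 14.72π²/3² ≈ 16.142 (4× faster decay)
  n=3: λ₃ = 33.12π²/3² ≈ 36.32 (9× faster decay)
As t → ∞, higher modes decay exponentially faster. The n=1 mode dominates: φ ~ c₁ sin(πx/3) e^{-λ₁t}.
Decay rate: λ₁ = 3.68π²/3² ≈ 4.036.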